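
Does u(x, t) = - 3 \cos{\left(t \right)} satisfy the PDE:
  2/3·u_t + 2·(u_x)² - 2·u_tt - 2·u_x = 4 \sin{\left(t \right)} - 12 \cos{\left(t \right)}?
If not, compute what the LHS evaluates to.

Evaluate each term of the left-hand side for u = - 3 \cos{\left(t \right)}.
Derivatives:
  u_t = 3 \sin{\left(t \right)}
  u_x = 0
  u_tt = 3 \cos{\left(t \right)}
Terms:
  2/3·u_t = 2 \sin{\left(t \right)}
  2·(u_x)² = 0
  -2·u_tt = - 6 \cos{\left(t \right)}
  -2·u_x = 0
Sum: LHS = 2 \sin{\left(t \right)} - 6 \cos{\left(t \right)}
Given right-hand side: 4 \sin{\left(t \right)} - 12 \cos{\left(t \right)}. Difference LHS − RHS = - 2 \sin{\left(t \right)} + 6 \cos{\left(t \right)} ≠ 0, so u is not a solution.

Answer: No, the LHS evaluates to 2 \sin{\left(t \right)} - 6 \cos{\left(t \right)}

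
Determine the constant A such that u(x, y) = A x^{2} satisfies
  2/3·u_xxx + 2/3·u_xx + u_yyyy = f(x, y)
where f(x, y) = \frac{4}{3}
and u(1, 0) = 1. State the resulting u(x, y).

Substitute the ansatz u = A x^{2} into the left-hand side.
Derivatives of the ansatz:
  u_xxx = 0
  u_xx = 2 A
  u_yyyy = 0
Term by term:
  2/3·u_xxx = 0
  2/3·u_xx = \frac{4 A}{3}
  u_yyyy = 0
So the left-hand side equals
  \frac{4 A}{3}
This must equal f(x, y) = \frac{4}{3} identically.
Matching coefficients of the independent functions:
  [constant term]:  \frac{4 A}{3} = \frac{4}{3}
Solving: A = 1.
Check against the point condition:
  u(1, 0) = 1  ⟹  A = 1  ✓
Hence u(x, y) = x^{2}.

Answer: u(x, y) = x^{2}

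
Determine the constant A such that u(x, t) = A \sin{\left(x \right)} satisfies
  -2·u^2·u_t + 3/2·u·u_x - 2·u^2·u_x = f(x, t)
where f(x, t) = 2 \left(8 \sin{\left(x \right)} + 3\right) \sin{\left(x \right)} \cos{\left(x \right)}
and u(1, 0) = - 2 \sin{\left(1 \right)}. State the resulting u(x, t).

Substitute the ansatz u = A \sin{\left(x \right)} into the left-hand side.
Derivatives of the ansatz:
  u_t = 0
  u_x = A \cos{\left(x \right)}
Term by term:
  -2·u^2·u_t = 0
  3/2·u·u_x = \frac{3 A^{2} \sin{\left(x \right)} \cos{\left(x \right)}}{2}
  -2·u^2·u_x = - 2 A^{3} \sin^{2}{\left(x \right)} \cos{\left(x \right)}
So the left-hand side equals
  - 2 A^{3} \sin^{2}{\left(x \right)} \cos{\left(x \right)} + \frac{3 A^{2} \sin{\left(x \right)} \cos{\left(x \right)}}{2}
This must equal f(x, t) identically; expanded, f = 16 \sin^{2}{\left(x \right)} \cos{\left(x \right)} + 6 \sin{\left(x \right)} \cos{\left(x \right)}.
Matching coefficients of the independent functions:
  [\sin{\left(x \right)} \cos{\left(x \right)}]:  \frac{3 A^{2}}{2} = 6
  [\sin^{2}{\left(x \right)} \cos{\left(x \right)}]:  - 2 A^{3} = 16
Solving: A = -2.
Check against the point condition:
  u(1, 0) = - 2 \sin{\left(1 \right)}  ⟹  A \sin{\left(1 \right)} = - 2 \sin{\left(1 \right)}  ✓
Hence u(x, t) = - 2 \sin{\left(x \right)}.

Answer: u(x, t) = - 2 \sin{\left(x \right)}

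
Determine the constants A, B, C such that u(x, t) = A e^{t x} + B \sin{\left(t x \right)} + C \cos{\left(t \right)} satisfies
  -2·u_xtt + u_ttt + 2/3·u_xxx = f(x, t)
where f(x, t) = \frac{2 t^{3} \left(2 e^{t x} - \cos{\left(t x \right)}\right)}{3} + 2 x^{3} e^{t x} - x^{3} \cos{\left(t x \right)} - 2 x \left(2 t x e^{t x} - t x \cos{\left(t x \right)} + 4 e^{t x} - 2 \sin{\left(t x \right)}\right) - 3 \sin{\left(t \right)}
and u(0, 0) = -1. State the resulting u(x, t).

Substitute the ansatz u = A e^{t x} + B \sin{\left(t x \right)} + C \cos{\left(t \right)} into the left-hand side.
Derivatives of the ansatz:
  u_xtt = A t x^{2} e^{t x} + 2 A x e^{t x} - B t x^{2} \cos{\left(t x \right)} - 2 B x \sin{\left(t x \right)}
  u_ttt = A x^{3} e^{t x} - B x^{3} \cos{\left(t x \right)} + C \sin{\left(t \right)}
  u_xxx = A t^{3} e^{t x} - B t^{3} \cos{\left(t x \right)}
Term by term:
  -2·u_xtt = - 2 A t x^{2} e^{t x} - 4 A x e^{t x} + 2 B t x^{2} \cos{\left(t x \right)} + 4 B x \sin{\left(t x \right)}
  u_ttt = A x^{3} e^{t x} - B x^{3} \cos{\left(t x \right)} + C \sin{\left(t \right)}
  2/3·u_xxx = \frac{2 A t^{3} e^{t x}}{3} - \frac{2 B t^{3} \cos{\left(t x \right)}}{3}
So the left-hand side equals
  \frac{2 A t^{3} e^{t x}}{3} - 2 A t x^{2} e^{t x} + A x^{3} e^{t x} - 4 A x e^{t x} - \frac{2 B t^{3} \cos{\left(t x \right)}}{3} + 2 B t x^{2} \cos{\left(t x \right)} - B x^{3} \cos{\left(t x \right)} + 4 B x \sin{\left(t x \right)} + C \sin{\left(t \right)}
This must equal f(x, t) identically; expanded, f = \frac{4 t^{3} e^{t x}}{3} - \frac{2 t^{3} \cos{\left(t x \right)}}{3} - 4 t x^{2} e^{t x} + 2 t x^{2} \cos{\left(t x \right)} + 2 x^{3} e^{t x} - x^{3} \cos{\left(t x \right)} - 8 x e^{t x} + 4 x \sin{\left(t x \right)} - 3 \sin{\left(t \right)}.
Matching coefficients of the independent functions:
  [t^{3} e^{t x}]:  \frac{2 A}{3} = \frac{4}{3}
  [t^{3} \cos{\left(t x \right)}]:  - \frac{2 B}{3} = - \frac{2}{3}
  [x e^{t x}]:  - 4 A = -8
  [x \sin{\left(t x \right)}]:  4 B = 4
  [x^{3} e^{t x}]:  A = 2
  [x^{3} \cos{\left(t x \right)}]:  - B = -1
  [t x^{2} e^{t x}]:  - 2 A = -4
  [t x^{2} \cos{\left(t x \right)}]:  2 B = 2
  [\sin{\left(t \right)}]:  C = -3
Solving: A = 2, B = 1, C = -3.
Check against the point condition:
  u(0, 0) = -1  ⟹  A + C = -1  ✓
Hence u(x, t) = 2 e^{t x} + \sin{\left(t x \right)} - 3 \cos{\left(t \right)}.

Answer: u(x, t) = 2 e^{t x} + \sin{\left(t x \right)} - 3 \cos{\left(t \right)}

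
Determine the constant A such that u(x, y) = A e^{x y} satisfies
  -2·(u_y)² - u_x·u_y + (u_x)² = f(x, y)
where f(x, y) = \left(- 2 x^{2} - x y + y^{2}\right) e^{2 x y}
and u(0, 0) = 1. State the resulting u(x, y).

Substitute the ansatz u = A e^{x y} into the left-hand side.
Derivatives of the ansatz:
  u_y = A x e^{x y}
  u_x = A y e^{x y}
Term by term:
  -2·(u_y)² = - 2 A^{2} x^{2} e^{2 x y}
  -u_x·u_y = - A^{2} x y e^{2 x y}
  (u_x)² = A^{2} y^{2} e^{2 x y}
So the left-hand side equals
  - 2 A^{2} x^{2} e^{2 x y} - A^{2} x y e^{2 x y} + A^{2} y^{2} e^{2 x y}
This must equal f(x, y) identically; expanded, f = - 2 x^{2} e^{2 x y} - x y e^{2 x y} + y^{2} e^{2 x y}.
Matching coefficients of the independent functions:
  [x^{2} e^{2 x y}]:  - 2 A^{2} = -2
  [y^{2} e^{2 x y}]:  A^{2} = 1
  [x y e^{2 x y}]:  - A^{2} = -1
These equations allow (A) = (-1) or (1).
Impose the point condition(s):
  u(0, 0) = 1  ⟹  A = 1
Only A = 1 satisfies everything.
Hence u(x, y) = e^{x y}.

Answer: u(x, y) = e^{x y}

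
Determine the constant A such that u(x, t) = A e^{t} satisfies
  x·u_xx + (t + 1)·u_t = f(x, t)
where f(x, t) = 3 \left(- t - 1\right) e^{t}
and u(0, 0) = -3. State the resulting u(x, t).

Answer: u(x, t) = - 3 e^{t}

Derivation:
Substitute the ansatz u = A e^{t} into the left-hand side.
Derivatives of the ansatz:
  u_xx = 0
  u_t = A e^{t}
Term by term:
  x·u_xx = 0
  (t + 1)·u_t = A t e^{t} + A e^{t}
So the left-hand side equals
  A t e^{t} + A e^{t}
This must equal f(x, t) identically; expanded, f = - 3 t e^{t} - 3 e^{t}.
Matching coefficients of the independent functions:
  [t e^{t}, e^{t}]:  A = -3
Solving: A = -3.
Check against the point condition:
  u(0, 0) = -3  ⟹  A = -3  ✓
Hence u(x, t) = - 3 e^{t}.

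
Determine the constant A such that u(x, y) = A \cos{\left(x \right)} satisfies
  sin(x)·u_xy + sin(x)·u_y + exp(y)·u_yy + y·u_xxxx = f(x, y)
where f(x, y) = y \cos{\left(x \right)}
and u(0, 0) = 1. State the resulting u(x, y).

Answer: u(x, y) = \cos{\left(x \right)}

Derivation:
Substitute the ansatz u = A \cos{\left(x \right)} into the left-hand side.
Derivatives of the ansatz:
  u_xy = 0
  u_y = 0
  u_yy = 0
  u_xxxx = A \cos{\left(x \right)}
Term by term:
  sin(x)·u_xy = 0
  sin(x)·u_y = 0
  exp(y)·u_yy = 0
  y·u_xxxx = A y \cos{\left(x \right)}
So the left-hand side equals
  A y \cos{\left(x \right)}
This must equal f(x, y) = y \cos{\left(x \right)} identically.
Matching coefficients of the independent functions:
  [y \cos{\left(x \right)}]:  A = 1
Solving: A = 1.
Check against the point condition:
  u(0, 0) = 1  ⟹  A = 1  ✓
Hence u(x, y) = \cos{\left(x \right)}.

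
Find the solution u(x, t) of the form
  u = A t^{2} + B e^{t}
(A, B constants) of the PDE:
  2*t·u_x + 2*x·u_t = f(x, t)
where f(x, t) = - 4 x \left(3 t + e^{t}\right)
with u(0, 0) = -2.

Substitute the ansatz u = A t^{2} + B e^{t} into the left-hand side.
Derivatives of the ansatz:
  u_x = 0
  u_t = 2 A t + B e^{t}
Term by term:
  2*t·u_x = 0
  2*x·u_t = 4 A t x + 2 B x e^{t}
So the left-hand side equals
  4 A t x + 2 B x e^{t}
This must equal f(x, t) identically; expanded, f = - 12 t x - 4 x e^{t}.
Matching coefficients of the independent functions:
  [t x]:  4 A = -12
  [x e^{t}]:  2 B = -4
Solving: A = -3, B = -2.
Check against the point condition:
  u(0, 0) = -2  ⟹  B = -2  ✓
Hence u(x, t) = - 3 t^{2} - 2 e^{t}.

Answer: u(x, t) = - 3 t^{2} - 2 e^{t}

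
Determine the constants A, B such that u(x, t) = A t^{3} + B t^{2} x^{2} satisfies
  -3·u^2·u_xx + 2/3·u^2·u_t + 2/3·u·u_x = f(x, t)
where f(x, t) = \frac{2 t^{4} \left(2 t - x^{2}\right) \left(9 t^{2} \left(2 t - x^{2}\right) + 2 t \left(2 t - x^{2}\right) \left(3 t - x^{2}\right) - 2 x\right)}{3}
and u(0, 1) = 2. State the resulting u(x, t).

Answer: u(x, t) = 2 t^{3} - t^{2} x^{2}

Derivation:
Substitute the ansatz u = A t^{3} + B t^{2} x^{2} into the left-hand side.
Derivatives of the ansatz:
  u_xx = 2 B t^{2}
  u_t = 3 A t^{2} + 2 B t x^{2}
  u_x = 2 B t^{2} x
Term by term:
  -3·u^2·u_xx = - 6 A^{2} B t^{8} - 12 A B^{2} t^{7} x^{2} - 6 B^{3} t^{6} x^{4}
  2/3·u^2·u_t = 2 A^{3} t^{8} + \frac{16 A^{2} B t^{7} x^{2}}{3} + \frac{14 A B^{2} t^{6} x^{4}}{3} + \frac{4 B^{3} t^{5} x^{6}}{3}
  2/3·u·u_x = \frac{4 A B t^{5} x}{3} + \frac{4 B^{2} t^{4} x^{3}}{3}
So the left-hand side equals
  2 A^{3} t^{8} - 6 A^{2} B t^{8} + \frac{16 A^{2} B t^{7} x^{2}}{3} - 12 A B^{2} t^{7} x^{2} + \frac{14 A B^{2} t^{6} x^{4}}{3} + \frac{4 A B t^{5} x}{3} - 6 B^{3} t^{6} x^{4} + \frac{4 B^{3} t^{5} x^{6}}{3} + \frac{4 B^{2} t^{4} x^{3}}{3}
This must equal f(x, t) identically; expanded, f = 40 t^{8} - \frac{136 t^{7} x^{2}}{3} + \frac{46 t^{6} x^{4}}{3} - \frac{4 t^{5} x^{6}}{3} - \frac{8 t^{5} x}{3} + \frac{4 t^{4} x^{3}}{3}.
Matching coefficients of the independent functions:
  [t^{8}]:  2 A^{3} - 6 A^{2} B = 40
  [t^{4} x^{3}]:  \frac{4 B^{2}}{3} = \frac{4}{3}
  [t^{5} x]:  \frac{4 A B}{3} = - \frac{8}{3}
  [t^{5} x^{6}]:  \frac{4 B^{3}}{3} = - \frac{4}{3}
  [t^{6} x^{4}]:  \frac{14 A B^{2}}{3} - 6 B^{3} = \frac{46}{3}
  [t^{7} x^{2}]:  \frac{16 A^{2} B}{3} - 12 A B^{2} = - \frac{136}{3}
Solving: A = 2, B = -1.
Check against the point condition:
  u(0, 1) = 2  ⟹  A = 2  ✓
Hence u(x, t) = 2 t^{3} - t^{2} x^{2}.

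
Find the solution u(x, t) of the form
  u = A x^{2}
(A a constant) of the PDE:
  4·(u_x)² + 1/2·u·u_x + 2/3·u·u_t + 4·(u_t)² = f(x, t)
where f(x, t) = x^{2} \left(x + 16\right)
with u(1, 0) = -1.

Answer: u(x, t) = - x^{2}

Derivation:
Substitute the ansatz u = A x^{2} into the left-hand side.
Derivatives of the ansatz:
  u_x = 2 A x
  u_t = 0
Term by term:
  4·(u_x)² = 16 A^{2} x^{2}
  1/2·u·u_x = A^{2} x^{3}
  2/3·u·u_t = 0
  4·(u_t)² = 0
So the left-hand side equals
  A^{2} x^{3} + 16 A^{2} x^{2}
This must equal f(x, t) identically; expanded, f = x^{3} + 16 x^{2}.
Matching coefficients of the independent functions:
  [x^{2}]:  16 A^{2} = 16
  [x^{3}]:  A^{2} = 1
These equations allow (A) = (-1) or (1).
Impose the point condition(s):
  u(1, 0) = -1  ⟹  A = -1
Only A = -1 satisfies everything.
Hence u(x, t) = - x^{2}.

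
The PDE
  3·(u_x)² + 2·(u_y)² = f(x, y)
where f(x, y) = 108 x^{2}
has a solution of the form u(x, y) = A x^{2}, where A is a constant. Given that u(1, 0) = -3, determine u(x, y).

Substitute the ansatz u = A x^{2} into the left-hand side.
Derivatives of the ansatz:
  u_x = 2 A x
  u_y = 0
Term by term:
  3·(u_x)² = 12 A^{2} x^{2}
  2·(u_y)² = 0
So the left-hand side equals
  12 A^{2} x^{2}
This must equal f(x, y) = 108 x^{2} identically.
Matching coefficients of the independent functions:
  [x^{2}]:  12 A^{2} = 108
These equations allow (A) = (-3) or (3).
Impose the point condition(s):
  u(1, 0) = -3  ⟹  A = -3
Only A = -3 satisfies everything.
Hence u(x, y) = - 3 x^{2}.

Answer: u(x, y) = - 3 x^{2}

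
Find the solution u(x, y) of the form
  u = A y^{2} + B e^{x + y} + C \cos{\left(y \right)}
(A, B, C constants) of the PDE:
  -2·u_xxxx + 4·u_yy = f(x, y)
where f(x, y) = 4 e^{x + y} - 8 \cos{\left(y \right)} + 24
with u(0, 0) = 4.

Substitute the ansatz u = A y^{2} + B e^{x + y} + C \cos{\left(y \right)} into the left-hand side.
Derivatives of the ansatz:
  u_xxxx = B e^{x} e^{y}
  u_yy = 2 A + B e^{x} e^{y} - C \cos{\left(y \right)}
Term by term:
  -2·u_xxxx = - 2 B e^{x} e^{y}
  4·u_yy = 8 A + 4 B e^{x} e^{y} - 4 C \cos{\left(y \right)}
So the left-hand side equals
  8 A + 2 B e^{x} e^{y} - 4 C \cos{\left(y \right)}
This must equal f(x, y) identically; expanded, f = 4 e^{x} e^{y} - 8 \cos{\left(y \right)} + 24.
Matching coefficients of the independent functions:
  [constant term]:  8 A = 24
  [e^{x} e^{y}]:  2 B = 4
  [\cos{\left(y \right)}]:  - 4 C = -8
Solving: A = 3, B = 2, C = 2.
Check against the point condition:
  u(0, 0) = 4  ⟹  B + C = 4  ✓
Hence u(x, y) = 3 y^{2} + 2 e^{x + y} + 2 \cos{\left(y \right)}.

Answer: u(x, y) = 3 y^{2} + 2 e^{x + y} + 2 \cos{\left(y \right)}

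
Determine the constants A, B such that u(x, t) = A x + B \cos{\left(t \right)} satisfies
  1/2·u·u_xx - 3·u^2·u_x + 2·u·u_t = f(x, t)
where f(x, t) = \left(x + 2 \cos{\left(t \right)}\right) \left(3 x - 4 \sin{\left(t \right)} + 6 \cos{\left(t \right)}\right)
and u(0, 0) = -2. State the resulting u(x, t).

Substitute the ansatz u = A x + B \cos{\left(t \right)} into the left-hand side.
Derivatives of the ansatz:
  u_xx = 0
  u_x = A
  u_t = - B \sin{\left(t \right)}
Term by term:
  1/2·u·u_xx = 0
  -3·u^2·u_x = - 3 A^{3} x^{2} - 6 A^{2} B x \cos{\left(t \right)} - 3 A B^{2} \cos^{2}{\left(t \right)}
  2·u·u_t = - 2 A B x \sin{\left(t \right)} - 2 B^{2} \sin{\left(t \right)} \cos{\left(t \right)}
So the left-hand side equals
  - 3 A^{3} x^{2} - 6 A^{2} B x \cos{\left(t \right)} - 3 A B^{2} \cos^{2}{\left(t \right)} - 2 A B x \sin{\left(t \right)} - 2 B^{2} \sin{\left(t \right)} \cos{\left(t \right)}
This must equal f(x, t) identically; expanded, f = 3 x^{2} - 4 x \sin{\left(t \right)} + 12 x \cos{\left(t \right)} - 8 \sin{\left(t \right)} \cos{\left(t \right)} + 12 \cos^{2}{\left(t \right)}.
Matching coefficients of the independent functions:
  [x^{2}]:  - 3 A^{3} = 3
  [x \sin{\left(t \right)}]:  - 2 A B = -4
  [x \cos{\left(t \right)}]:  - 6 A^{2} B = 12
  [\sin{\left(t \right)} \cos{\left(t \right)}]:  - 2 B^{2} = -8
  [\cos^{2}{\left(t \right)}]:  - 3 A B^{2} = 12
Solving: A = -1, B = -2.
Check against the point condition:
  u(0, 0) = -2  ⟹  B = -2  ✓
Hence u(x, t) = - x - 2 \cos{\left(t \right)}.

Answer: u(x, t) = - x - 2 \cos{\left(t \right)}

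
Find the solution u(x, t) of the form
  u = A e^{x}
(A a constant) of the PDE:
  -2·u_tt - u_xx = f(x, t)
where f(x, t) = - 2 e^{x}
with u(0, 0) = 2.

Substitute the ansatz u = A e^{x} into the left-hand side.
Derivatives of the ansatz:
  u_tt = 0
  u_xx = A e^{x}
Term by term:
  -2·u_tt = 0
  -u_xx = - A e^{x}
So the left-hand side equals
  - A e^{x}
This must equal f(x, t) = - 2 e^{x} identically.
Matching coefficients of the independent functions:
  [e^{x}]:  - A = -2
Solving: A = 2.
Check against the point condition:
  u(0, 0) = 2  ⟹  A = 2  ✓
Hence u(x, t) = 2 e^{x}.

Answer: u(x, t) = 2 e^{x}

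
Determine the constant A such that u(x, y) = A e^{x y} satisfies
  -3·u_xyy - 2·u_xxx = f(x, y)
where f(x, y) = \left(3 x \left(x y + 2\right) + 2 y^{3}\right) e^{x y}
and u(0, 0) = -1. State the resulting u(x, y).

Substitute the ansatz u = A e^{x y} into the left-hand side.
Derivatives of the ansatz:
  u_xyy = A x^{2} y e^{x y} + 2 A x e^{x y}
  u_xxx = A y^{3} e^{x y}
Term by term:
  -3·u_xyy = - 3 A x^{2} y e^{x y} - 6 A x e^{x y}
  -2·u_xxx = - 2 A y^{3} e^{x y}
So the left-hand side equals
  - 3 A x^{2} y e^{x y} - 6 A x e^{x y} - 2 A y^{3} e^{x y}
This must equal f(x, y) identically; expanded, f = 3 x^{2} y e^{x y} + 6 x e^{x y} + 2 y^{3} e^{x y}.
Matching coefficients of the independent functions:
  [x e^{x y}]:  - 6 A = 6
  [y^{3} e^{x y}]:  - 2 A = 2
  [x^{2} y e^{x y}]:  - 3 A = 3
Solving: A = -1.
Check against the point condition:
  u(0, 0) = -1  ⟹  A = -1  ✓
Hence u(x, y) = - e^{x y}.

Answer: u(x, y) = - e^{x y}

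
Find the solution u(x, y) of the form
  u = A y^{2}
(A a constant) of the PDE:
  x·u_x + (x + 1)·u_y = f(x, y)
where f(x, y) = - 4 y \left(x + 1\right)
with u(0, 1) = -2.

Answer: u(x, y) = - 2 y^{2}

Derivation:
Substitute the ansatz u = A y^{2} into the left-hand side.
Derivatives of the ansatz:
  u_x = 0
  u_y = 2 A y
Term by term:
  x·u_x = 0
  (x + 1)·u_y = 2 A x y + 2 A y
So the left-hand side equals
  2 A x y + 2 A y
This must equal f(x, y) = - 4 y \left(x + 1\right) identically.
Matching coefficients of the independent functions:
  [y, x y]:  2 A = -4
Solving: A = -2.
Check against the point condition:
  u(0, 1) = -2  ⟹  A = -2  ✓
Hence u(x, y) = - 2 y^{2}.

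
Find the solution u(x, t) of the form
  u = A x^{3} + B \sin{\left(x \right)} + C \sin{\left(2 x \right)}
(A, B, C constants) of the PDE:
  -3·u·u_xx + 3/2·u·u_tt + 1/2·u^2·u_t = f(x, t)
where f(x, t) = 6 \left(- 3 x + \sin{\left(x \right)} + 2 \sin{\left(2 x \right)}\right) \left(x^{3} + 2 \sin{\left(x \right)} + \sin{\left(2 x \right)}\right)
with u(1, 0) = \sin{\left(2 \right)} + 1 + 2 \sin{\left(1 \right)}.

Substitute the ansatz u = A x^{3} + B \sin{\left(x \right)} + C \sin{\left(2 x \right)} into the left-hand side.
Derivatives of the ansatz:
  u_xx = 6 A x - B \sin{\left(x \right)} - 4 C \sin{\left(2 x \right)}
  u_tt = 0
  u_t = 0
Term by term:
  -3·u·u_xx = - 18 A^{2} x^{4} + 3 A B x^{3} \sin{\left(x \right)} - 18 A B x \sin{\left(x \right)} + 12 A C x^{3} \sin{\left(2 x \right)} - 18 A C x \sin{\left(2 x \right)} + 3 B^{2} \sin^{2}{\left(x \right)} + 15 B C \sin{\left(x \right)} \sin{\left(2 x \right)} + 12 C^{2} \sin^{2}{\left(2 x \right)}
  3/2·u·u_tt = 0
  1/2·u^2·u_t = 0
So the left-hand side equals
  - 18 A^{2} x^{4} + 3 A B x^{3} \sin{\left(x \right)} - 18 A B x \sin{\left(x \right)} + 12 A C x^{3} \sin{\left(2 x \right)} - 18 A C x \sin{\left(2 x \right)} + 3 B^{2} \sin^{2}{\left(x \right)} + 15 B C \sin{\left(x \right)} \sin{\left(2 x \right)} + 12 C^{2} \sin^{2}{\left(2 x \right)}
This must equal f(x, t) identically; expanded, f = - 18 x^{4} + 6 x^{3} \sin{\left(x \right)} + 12 x^{3} \sin{\left(2 x \right)} - 36 x \sin{\left(x \right)} - 18 x \sin{\left(2 x \right)} + 12 \sin^{2}{\left(x \right)} + 30 \sin{\left(x \right)} \sin{\left(2 x \right)} + 12 \sin^{2}{\left(2 x \right)}.
Matching coefficients of the independent functions:
  [x^{4}]:  - 18 A^{2} = -18
  [x \sin{\left(x \right)}]:  - 18 A B = -36
  [x \sin{\left(2 x \right)}]:  - 18 A C = -18
  [x^{3} \sin{\left(x \right)}]:  3 A B = 6
  [x^{3} \sin{\left(2 x \right)}]:  12 A C = 12
  [\sin{\left(x \right)} \sin{\left(2 x \right)}]:  15 B C = 30
  [\sin^{2}{\left(x \right)}]:  3 B^{2} = 12
  [\sin^{2}{\left(2 x \right)}]:  12 C^{2} = 12
These equations allow (A, B, C) = (-1, -2, -1) or (1, 2, 1).
Impose the point condition(s):
  u(1, 0) = \sin{\left(2 \right)} + 1 + 2 \sin{\left(1 \right)}  ⟹  A + B \sin{\left(1 \right)} + C \sin{\left(2 \right)} = \sin{\left(2 \right)} + 1 + 2 \sin{\left(1 \right)}
Only A = 1, B = 2, C = 1 satisfies everything.
Hence u(x, t) = x^{3} + 2 \sin{\left(x \right)} + \sin{\left(2 x \right)}.

Answer: u(x, t) = x^{3} + 2 \sin{\left(x \right)} + \sin{\left(2 x \right)}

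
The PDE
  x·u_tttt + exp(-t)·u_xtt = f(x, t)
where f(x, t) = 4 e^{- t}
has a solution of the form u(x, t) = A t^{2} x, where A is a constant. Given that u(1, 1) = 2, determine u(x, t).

Substitute the ansatz u = A t^{2} x into the left-hand side.
Derivatives of the ansatz:
  u_tttt = 0
  u_xtt = 2 A
Term by term:
  x·u_tttt = 0
  exp(-t)·u_xtt = 2 A e^{- t}
So the left-hand side equals
  2 A e^{- t}
This must equal f(x, t) = 4 e^{- t} identically.
Matching coefficients of the independent functions:
  [e^{- t}]:  2 A = 4
Solving: A = 2.
Check against the point condition:
  u(1, 1) = 2  ⟹  A = 2  ✓
Hence u(x, t) = 2 t^{2} x.

Answer: u(x, t) = 2 t^{2} x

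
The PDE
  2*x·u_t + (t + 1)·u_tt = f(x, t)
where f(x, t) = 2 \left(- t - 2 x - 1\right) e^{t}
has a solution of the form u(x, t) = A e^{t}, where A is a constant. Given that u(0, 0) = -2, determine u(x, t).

Answer: u(x, t) = - 2 e^{t}

Derivation:
Substitute the ansatz u = A e^{t} into the left-hand side.
Derivatives of the ansatz:
  u_t = A e^{t}
  u_tt = A e^{t}
Term by term:
  2*x·u_t = 2 A x e^{t}
  (t + 1)·u_tt = A t e^{t} + A e^{t}
So the left-hand side equals
  A t e^{t} + 2 A x e^{t} + A e^{t}
This must equal f(x, t) identically; expanded, f = - 2 t e^{t} - 4 x e^{t} - 2 e^{t}.
Matching coefficients of the independent functions:
  [t e^{t}, e^{t}]:  A = -2
  [x e^{t}]:  2 A = -4
Solving: A = -2.
Check against the point condition:
  u(0, 0) = -2  ⟹  A = -2  ✓
Hence u(x, t) = - 2 e^{t}.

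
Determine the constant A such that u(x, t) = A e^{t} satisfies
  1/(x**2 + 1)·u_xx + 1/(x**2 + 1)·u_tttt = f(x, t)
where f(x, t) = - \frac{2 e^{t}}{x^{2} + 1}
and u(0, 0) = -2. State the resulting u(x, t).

Substitute the ansatz u = A e^{t} into the left-hand side.
Derivatives of the ansatz:
  u_xx = 0
  u_tttt = A e^{t}
Term by term:
  1/(x**2 + 1)·u_xx = 0
  1/(x**2 + 1)·u_tttt = \frac{A e^{t}}{x^{2} + 1}
So the left-hand side equals
  \frac{A e^{t}}{x^{2} + 1}
This must equal f(x, t) = - \frac{2 e^{t}}{x^{2} + 1} identically.
Matching coefficients of the independent functions:
  [\frac{e^{t}}{x^{2} + 1}]:  A = -2
Solving: A = -2.
Check against the point condition:
  u(0, 0) = -2  ⟹  A = -2  ✓
Hence u(x, t) = - 2 e^{t}.

Answer: u(x, t) = - 2 e^{t}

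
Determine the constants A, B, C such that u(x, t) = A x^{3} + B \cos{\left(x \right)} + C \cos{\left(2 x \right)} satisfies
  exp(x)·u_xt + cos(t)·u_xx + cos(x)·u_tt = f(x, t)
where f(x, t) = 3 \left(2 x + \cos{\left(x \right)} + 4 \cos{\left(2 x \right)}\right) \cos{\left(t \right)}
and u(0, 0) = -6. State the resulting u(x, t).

Substitute the ansatz u = A x^{3} + B \cos{\left(x \right)} + C \cos{\left(2 x \right)} into the left-hand side.
Derivatives of the ansatz:
  u_xt = 0
  u_xx = 6 A x - B \cos{\left(x \right)} - 4 C \cos{\left(2 x \right)}
  u_tt = 0
Term by term:
  exp(x)·u_xt = 0
  cos(t)·u_xx = 6 A x \cos{\left(t \right)} - B \cos{\left(t \right)} \cos{\left(x \right)} - 4 C \cos{\left(t \right)} \cos{\left(2 x \right)}
  cos(x)·u_tt = 0
So the left-hand side equals
  6 A x \cos{\left(t \right)} - B \cos{\left(t \right)} \cos{\left(x \right)} - 4 C \cos{\left(t \right)} \cos{\left(2 x \right)}
This must equal f(x, t) identically; expanded, f = 6 x \cos{\left(t \right)} + 3 \cos{\left(t \right)} \cos{\left(x \right)} + 12 \cos{\left(t \right)} \cos{\left(2 x \right)}.
Matching coefficients of the independent functions:
  [x \cos{\left(t \right)}]:  6 A = 6
  [\cos{\left(t \right)} \cos{\left(x \right)}]:  - B = 3
  [\cos{\left(t \right)} \cos{\left(2 x \right)}]:  - 4 C = 12
Solving: A = 1, B = -3, C = -3.
Check against the point condition:
  u(0, 0) = -6  ⟹  B + C = -6  ✓
Hence u(x, t) = x^{3} - 3 \cos{\left(x \right)} - 3 \cos{\left(2 x \right)}.

Answer: u(x, t) = x^{3} - 3 \cos{\left(x \right)} - 3 \cos{\left(2 x \right)}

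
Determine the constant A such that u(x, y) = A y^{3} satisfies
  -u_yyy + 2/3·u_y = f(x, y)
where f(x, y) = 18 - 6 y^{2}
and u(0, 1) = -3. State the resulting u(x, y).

Substitute the ansatz u = A y^{3} into the left-hand side.
Derivatives of the ansatz:
  u_yyy = 6 A
  u_y = 3 A y^{2}
Term by term:
  -u_yyy = - 6 A
  2/3·u_y = 2 A y^{2}
So the left-hand side equals
  2 A y^{2} - 6 A
This must equal f(x, y) = 18 - 6 y^{2} identically.
Matching coefficients of the independent functions:
  [constant term]:  - 6 A = 18
  [y^{2}]:  2 A = -6
Solving: A = -3.
Check against the point condition:
  u(0, 1) = -3  ⟹  A = -3  ✓
Hence u(x, y) = - 3 y^{3}.

Answer: u(x, y) = - 3 y^{3}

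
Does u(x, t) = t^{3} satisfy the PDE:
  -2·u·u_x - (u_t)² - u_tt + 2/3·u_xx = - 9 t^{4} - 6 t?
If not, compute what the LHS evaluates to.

Evaluate each term of the left-hand side for u = t^{3}.
Derivatives:
  u_x = 0
  u_t = 3 t^{2}
  u_tt = 6 t
  u_xx = 0
Terms:
  -2·u·u_x = 0
  -(u_t)² = - 9 t^{4}
  -u_tt = - 6 t
  2/3·u_xx = 0
Sum: LHS = - 9 t^{4} - 6 t
This is exactly the given right-hand side, so u is a solution.

Answer: Yes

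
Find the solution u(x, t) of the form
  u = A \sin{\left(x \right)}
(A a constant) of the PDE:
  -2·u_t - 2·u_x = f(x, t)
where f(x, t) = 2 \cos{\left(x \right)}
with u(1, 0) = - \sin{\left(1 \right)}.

Substitute the ansatz u = A \sin{\left(x \right)} into the left-hand side.
Derivatives of the ansatz:
  u_t = 0
  u_x = A \cos{\left(x \right)}
Term by term:
  -2·u_t = 0
  -2·u_x = - 2 A \cos{\left(x \right)}
So the left-hand side equals
  - 2 A \cos{\left(x \right)}
This must equal f(x, t) = 2 \cos{\left(x \right)} identically.
Matching coefficients of the independent functions:
  [\cos{\left(x \right)}]:  - 2 A = 2
Solving: A = -1.
Check against the point condition:
  u(1, 0) = - \sin{\left(1 \right)}  ⟹  A \sin{\left(1 \right)} = - \sin{\left(1 \right)}  ✓
Hence u(x, t) = - \sin{\left(x \right)}.

Answer: u(x, t) = - \sin{\left(x \right)}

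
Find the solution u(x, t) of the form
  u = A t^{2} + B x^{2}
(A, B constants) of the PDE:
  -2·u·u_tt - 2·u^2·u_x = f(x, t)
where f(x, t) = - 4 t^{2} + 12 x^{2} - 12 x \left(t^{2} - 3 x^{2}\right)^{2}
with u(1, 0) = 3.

Substitute the ansatz u = A t^{2} + B x^{2} into the left-hand side.
Derivatives of the ansatz:
  u_tt = 2 A
  u_x = 2 B x
Term by term:
  -2·u·u_tt = - 4 A^{2} t^{2} - 4 A B x^{2}
  -2·u^2·u_x = - 4 A^{2} B t^{4} x - 8 A B^{2} t^{2} x^{3} - 4 B^{3} x^{5}
So the left-hand side equals
  - 4 A^{2} B t^{4} x - 4 A^{2} t^{2} - 8 A B^{2} t^{2} x^{3} - 4 A B x^{2} - 4 B^{3} x^{5}
This must equal f(x, t) identically; expanded, f = - 12 t^{4} x + 72 t^{2} x^{3} - 4 t^{2} - 108 x^{5} + 12 x^{2}.
Matching coefficients of the independent functions:
  [t^{2}]:  - 4 A^{2} = -4
  [x^{2}]:  - 4 A B = 12
  [x^{5}]:  - 4 B^{3} = -108
  [t^{2} x^{3}]:  - 8 A B^{2} = 72
  [t^{4} x]:  - 4 A^{2} B = -12
Solving: A = -1, B = 3.
Check against the point condition:
  u(1, 0) = 3  ⟹  B = 3  ✓
Hence u(x, t) = - t^{2} + 3 x^{2}.

Answer: u(x, t) = - t^{2} + 3 x^{2}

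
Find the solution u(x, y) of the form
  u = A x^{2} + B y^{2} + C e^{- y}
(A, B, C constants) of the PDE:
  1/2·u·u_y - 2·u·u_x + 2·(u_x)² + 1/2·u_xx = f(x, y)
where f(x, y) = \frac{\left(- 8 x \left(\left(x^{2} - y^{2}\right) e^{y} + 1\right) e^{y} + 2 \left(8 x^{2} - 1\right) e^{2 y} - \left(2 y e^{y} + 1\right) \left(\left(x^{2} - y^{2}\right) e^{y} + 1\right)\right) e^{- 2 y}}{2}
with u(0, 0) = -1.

Substitute the ansatz u = A x^{2} + B y^{2} + C e^{- y} into the left-hand side.
Derivatives of the ansatz:
  u_y = 2 B y - C e^{- y}
  u_x = 2 A x
  u_xx = 2 A
Term by term:
  1/2·u·u_y = A B x^{2} y - \frac{A C x^{2} e^{- y}}{2} + B^{2} y^{3} - \frac{B C y^{2} e^{- y}}{2} + B C y e^{- y} - \frac{C^{2} e^{- 2 y}}{2}
  -2·u·u_x = - 4 A^{2} x^{3} - 4 A B x y^{2} - 4 A C x e^{- y}
  2·(u_x)² = 8 A^{2} x^{2}
  1/2·u_xx = A
So the left-hand side equals
  - 4 A^{2} x^{3} + 8 A^{2} x^{2} + A B x^{2} y - 4 A B x y^{2} - \frac{A C x^{2} e^{- y}}{2} - 4 A C x e^{- y} + A + B^{2} y^{3} - \frac{B C y^{2} e^{- y}}{2} + B C y e^{- y} - \frac{C^{2} e^{- 2 y}}{2}
This must equal f(x, y) identically; expanded, f = - 4 x^{3} - x^{2} y + 8 x^{2} - \frac{x^{2} e^{- y}}{2} + 4 x y^{2} - 4 x e^{- y} + y^{3} + \frac{y^{2} e^{- y}}{2} - y e^{- y} - 1 - \frac{e^{- 2 y}}{2}.
Matching coefficients of the independent functions:
  [constant term]:  A = -1
  [x^{2}]:  8 A^{2} = 8
  [x^{3}]:  - 4 A^{2} = -4
  [y^{3}]:  B^{2} = 1
  [x y^{2}]:  - 4 A B = 4
  [x e^{- y}]:  - 4 A C = -4
  [x^{2} y]:  A B = -1
  [x^{2} e^{- y}]:  - \frac{A C}{2} = - \frac{1}{2}
  [y e^{- y}]:  B C = -1
  [y^{2} e^{- y}]:  - \frac{B C}{2} = \frac{1}{2}
  [e^{- 2 y}]:  - \frac{C^{2}}{2} = - \frac{1}{2}
Solving: A = -1, B = 1, C = -1.
Check against the point condition:
  u(0, 0) = -1  ⟹  C = -1  ✓
Hence u(x, y) = - x^{2} + y^{2} - e^{- y}.

Answer: u(x, y) = - x^{2} + y^{2} - e^{- y}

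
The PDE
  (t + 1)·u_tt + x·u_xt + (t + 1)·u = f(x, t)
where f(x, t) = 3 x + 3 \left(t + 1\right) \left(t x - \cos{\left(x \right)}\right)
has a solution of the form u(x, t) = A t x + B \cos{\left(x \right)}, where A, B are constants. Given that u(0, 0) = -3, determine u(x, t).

Substitute the ansatz u = A t x + B \cos{\left(x \right)} into the left-hand side.
Derivatives of the ansatz:
  u_tt = 0
  u_xt = A
Term by term:
  (t + 1)·u_tt = 0
  x·u_xt = A x
  (t + 1)·u = A t^{2} x + A t x + B t \cos{\left(x \right)} + B \cos{\left(x \right)}
So the left-hand side equals
  A t^{2} x + A t x + A x + B t \cos{\left(x \right)} + B \cos{\left(x \right)}
This must equal f(x, t) identically; expanded, f = 3 t^{2} x + 3 t x - 3 t \cos{\left(x \right)} + 3 x - 3 \cos{\left(x \right)}.
Matching coefficients of the independent functions:
  [x, t x, t^{2} x]:  A = 3
  [t \cos{\left(x \right)}, \cos{\left(x \right)}]:  B = -3
Solving: A = 3, B = -3.
Check against the point condition:
  u(0, 0) = -3  ⟹  B = -3  ✓
Hence u(x, t) = 3 t x - 3 \cos{\left(x \right)}.

Answer: u(x, t) = 3 t x - 3 \cos{\left(x \right)}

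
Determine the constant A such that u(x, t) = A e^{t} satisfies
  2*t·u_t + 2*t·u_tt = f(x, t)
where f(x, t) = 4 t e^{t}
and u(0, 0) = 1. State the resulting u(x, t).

Substitute the ansatz u = A e^{t} into the left-hand side.
Derivatives of the ansatz:
  u_t = A e^{t}
  u_tt = A e^{t}
Term by term:
  2*t·u_t = 2 A t e^{t}
  2*t·u_tt = 2 A t e^{t}
So the left-hand side equals
  4 A t e^{t}
This must equal f(x, t) = 4 t e^{t} identically.
Matching coefficients of the independent functions:
  [t e^{t}]:  4 A = 4
Solving: A = 1.
Check against the point condition:
  u(0, 0) = 1  ⟹  A = 1  ✓
Hence u(x, t) = e^{t}.

Answer: u(x, t) = e^{t}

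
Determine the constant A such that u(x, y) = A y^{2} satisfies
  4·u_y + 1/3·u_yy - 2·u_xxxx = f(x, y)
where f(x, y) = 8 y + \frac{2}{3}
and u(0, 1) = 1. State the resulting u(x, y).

Answer: u(x, y) = y^{2}

Derivation:
Substitute the ansatz u = A y^{2} into the left-hand side.
Derivatives of the ansatz:
  u_y = 2 A y
  u_yy = 2 A
  u_xxxx = 0
Term by term:
  4·u_y = 8 A y
  1/3·u_yy = \frac{2 A}{3}
  -2·u_xxxx = 0
So the left-hand side equals
  8 A y + \frac{2 A}{3}
This must equal f(x, y) = 8 y + \frac{2}{3} identically.
Matching coefficients of the independent functions:
  [constant term]:  \frac{2 A}{3} = \frac{2}{3}
  [y]:  8 A = 8
Solving: A = 1.
Check against the point condition:
  u(0, 1) = 1  ⟹  A = 1  ✓
Hence u(x, y) = y^{2}.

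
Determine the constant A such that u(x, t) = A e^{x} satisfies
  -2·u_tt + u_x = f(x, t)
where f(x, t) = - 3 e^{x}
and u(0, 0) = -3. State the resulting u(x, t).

Answer: u(x, t) = - 3 e^{x}

Derivation:
Substitute the ansatz u = A e^{x} into the left-hand side.
Derivatives of the ansatz:
  u_tt = 0
  u_x = A e^{x}
Term by term:
  -2·u_tt = 0
  u_x = A e^{x}
So the left-hand side equals
  A e^{x}
This must equal f(x, t) = - 3 e^{x} identically.
Matching coefficients of the independent functions:
  [e^{x}]:  A = -3
Solving: A = -3.
Check against the point condition:
  u(0, 0) = -3  ⟹  A = -3  ✓
Hence u(x, t) = - 3 e^{x}.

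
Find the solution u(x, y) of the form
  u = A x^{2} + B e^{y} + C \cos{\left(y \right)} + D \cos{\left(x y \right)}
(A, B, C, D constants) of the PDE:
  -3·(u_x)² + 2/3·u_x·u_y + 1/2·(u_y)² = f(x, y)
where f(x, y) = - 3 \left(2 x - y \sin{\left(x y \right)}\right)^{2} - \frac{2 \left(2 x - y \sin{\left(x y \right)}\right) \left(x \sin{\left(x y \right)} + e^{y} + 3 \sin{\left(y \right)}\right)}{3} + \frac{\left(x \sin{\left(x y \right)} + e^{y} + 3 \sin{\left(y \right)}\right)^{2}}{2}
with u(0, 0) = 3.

Substitute the ansatz u = A x^{2} + B e^{y} + C \cos{\left(y \right)} + D \cos{\left(x y \right)} into the left-hand side.
Derivatives of the ansatz:
  u_x = 2 A x - D y \sin{\left(x y \right)}
  u_y = B e^{y} - C \sin{\left(y \right)} - D x \sin{\left(x y \right)}
Term by term:
  -3·(u_x)² = - 12 A^{2} x^{2} + 12 A D x y \sin{\left(x y \right)} - 3 D^{2} y^{2} \sin^{2}{\left(x y \right)}
  2/3·u_x·u_y = \frac{4 A B x e^{y}}{3} - \frac{4 A C x \sin{\left(y \right)}}{3} - \frac{4 A D x^{2} \sin{\left(x y \right)}}{3} - \frac{2 B D y e^{y} \sin{\left(x y \right)}}{3} + \frac{2 C D y \sin{\left(y \right)} \sin{\left(x y \right)}}{3} + \frac{2 D^{2} x y \sin^{2}{\left(x y \right)}}{3}
  1/2·(u_y)² = \frac{B^{2} e^{2 y}}{2} - B C e^{y} \sin{\left(y \right)} - B D x e^{y} \sin{\left(x y \right)} + \frac{C^{2} \sin^{2}{\left(y \right)}}{2} + C D x \sin{\left(y \right)} \sin{\left(x y \right)} + \frac{D^{2} x^{2} \sin^{2}{\left(x y \right)}}{2}
So the left-hand side equals
  - 12 A^{2} x^{2} + \frac{4 A B x e^{y}}{3} - \frac{4 A C x \sin{\left(y \right)}}{3} - \frac{4 A D x^{2} \sin{\left(x y \right)}}{3} + 12 A D x y \sin{\left(x y \right)} + \frac{B^{2} e^{2 y}}{2} - B C e^{y} \sin{\left(y \right)} - B D x e^{y} \sin{\left(x y \right)} - \frac{2 B D y e^{y} \sin{\left(x y \right)}}{3} + \frac{C^{2} \sin^{2}{\left(y \right)}}{2} + C D x \sin{\left(y \right)} \sin{\left(x y \right)} + \frac{2 C D y \sin{\left(y \right)} \sin{\left(x y \right)}}{3} + \frac{D^{2} x^{2} \sin^{2}{\left(x y \right)}}{2} + \frac{2 D^{2} x y \sin^{2}{\left(x y \right)}}{3} - 3 D^{2} y^{2} \sin^{2}{\left(x y \right)}
This must equal f(x, y) identically; expanded, f = \frac{x^{2} \sin^{2}{\left(x y \right)}}{2} - \frac{4 x^{2} \sin{\left(x y \right)}}{3} - 12 x^{2} + \frac{2 x y \sin^{2}{\left(x y \right)}}{3} + 12 x y \sin{\left(x y \right)} + x e^{y} \sin{\left(x y \right)} - \frac{4 x e^{y}}{3} + 3 x \sin{\left(y \right)} \sin{\left(x y \right)} - 4 x \sin{\left(y \right)} - 3 y^{2} \sin^{2}{\left(x y \right)} + \frac{2 y e^{y} \sin{\left(x y \right)}}{3} + 2 y \sin{\left(y \right)} \sin{\left(x y \right)} + \frac{e^{2 y}}{2} + 3 e^{y} \sin{\left(y \right)} + \frac{9 \sin^{2}{\left(y \right)}}{2}.
Matching coefficients of the independent functions:
(each divided by its leading coefficient; functions giving the same equation are listed together)
  [x^{2}]:  A^{2} - 1 = 0
  [x e^{y}]:  A B + 1 = 0
  [x \sin{\left(y \right)}]:  A C - 3 = 0
  [x^{2} \sin{\left(x y \right)}, x y \sin{\left(x y \right)}]:  A D - 1 = 0
  [x^{2} \sin^{2}{\left(x y \right)}, y^{2} \sin^{2}{\left(x y \right)}, x y \sin^{2}{\left(x y \right)}]:  D^{2} - 1 = 0
  [e^{y} \sin{\left(y \right)}]:  B C + 3 = 0
  [x e^{y} \sin{\left(x y \right)}, y e^{y} \sin{\left(x y \right)}]:  B D + 1 = 0
  [x \sin{\left(y \right)} \sin{\left(x y \right)}, y \sin{\left(y \right)} \sin{\left(x y \right)}]:  C D - 3 = 0
  [e^{2 y}]:  B^{2} - 1 = 0
  [\sin^{2}{\left(y \right)}]:  C^{2} - 9 = 0
These equations allow (A, B, C, D) = (-1, 1, -3, -1) or (1, -1, 3, 1).
Impose the point condition(s):
  u(0, 0) = 3  ⟹  B + C + D = 3
Only A = 1, B = -1, C = 3, D = 1 satisfies everything.
Hence u(x, y) = x^{2} - e^{y} + 3 \cos{\left(y \right)} + \cos{\left(x y \right)}.

Answer: u(x, y) = x^{2} - e^{y} + 3 \cos{\left(y \right)} + \cos{\left(x y \right)}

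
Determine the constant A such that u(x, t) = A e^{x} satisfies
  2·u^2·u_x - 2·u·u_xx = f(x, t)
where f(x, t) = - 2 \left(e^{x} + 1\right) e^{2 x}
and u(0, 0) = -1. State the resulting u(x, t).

Answer: u(x, t) = - e^{x}

Derivation:
Substitute the ansatz u = A e^{x} into the left-hand side.
Derivatives of the ansatz:
  u_x = A e^{x}
  u_xx = A e^{x}
Term by term:
  2·u^2·u_x = 2 A^{3} e^{3 x}
  -2·u·u_xx = - 2 A^{2} e^{2 x}
So the left-hand side equals
  2 A^{3} e^{3 x} - 2 A^{2} e^{2 x}
This must equal f(x, t) = - 2 \left(e^{x} + 1\right) e^{2 x} identically.
Matching coefficients of the independent functions:
  [e^{2 x}]:  - 2 A^{2} = -2
  [e^{3 x}]:  2 A^{3} = -2
Solving: A = -1.
Check against the point condition:
  u(0, 0) = -1  ⟹  A = -1  ✓
Hence u(x, t) = - e^{x}.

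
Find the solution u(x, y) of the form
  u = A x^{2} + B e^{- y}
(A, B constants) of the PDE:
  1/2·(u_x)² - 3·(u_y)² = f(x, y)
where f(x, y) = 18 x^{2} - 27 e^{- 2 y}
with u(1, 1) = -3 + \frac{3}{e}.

Substitute the ansatz u = A x^{2} + B e^{- y} into the left-hand side.
Derivatives of the ansatz:
  u_x = 2 A x
  u_y = - B e^{- y}
Term by term:
  1/2·(u_x)² = 2 A^{2} x^{2}
  -3·(u_y)² = - 3 B^{2} e^{- 2 y}
So the left-hand side equals
  2 A^{2} x^{2} - 3 B^{2} e^{- 2 y}
This must equal f(x, y) = 18 x^{2} - 27 e^{- 2 y} identically.
Matching coefficients of the independent functions:
  [x^{2}]:  2 A^{2} = 18
  [e^{- 2 y}]:  - 3 B^{2} = -27
These equations allow (A, B) = (-3, -3) or (-3, 3) or (3, -3) or (3, 3).
Impose the point condition(s):
  u(1, 1) = -3 + \frac{3}{e}  ⟹  A + \frac{B}{e} = -3 + \frac{3}{e}
Only A = -3, B = 3 satisfies everything.
Hence u(x, y) = - 3 x^{2} + 3 e^{- y}.

Answer: u(x, y) = - 3 x^{2} + 3 e^{- y}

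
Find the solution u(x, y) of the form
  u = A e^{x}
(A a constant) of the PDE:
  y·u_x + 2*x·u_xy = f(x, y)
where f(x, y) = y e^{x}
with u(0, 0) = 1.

Substitute the ansatz u = A e^{x} into the left-hand side.
Derivatives of the ansatz:
  u_x = A e^{x}
  u_xy = 0
Term by term:
  y·u_x = A y e^{x}
  2*x·u_xy = 0
So the left-hand side equals
  A y e^{x}
This must equal f(x, y) = y e^{x} identically.
Matching coefficients of the independent functions:
  [y e^{x}]:  A = 1
Solving: A = 1.
Check against the point condition:
  u(0, 0) = 1  ⟹  A = 1  ✓
Hence u(x, y) = e^{x}.

Answer: u(x, y) = e^{x}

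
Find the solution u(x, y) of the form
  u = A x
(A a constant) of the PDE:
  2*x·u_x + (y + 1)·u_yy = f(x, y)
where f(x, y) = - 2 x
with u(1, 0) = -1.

Substitute the ansatz u = A x into the left-hand side.
Derivatives of the ansatz:
  u_x = A
  u_yy = 0
Term by term:
  2*x·u_x = 2 A x
  (y + 1)·u_yy = 0
So the left-hand side equals
  2 A x
This must equal f(x, y) = - 2 x identically.
Matching coefficients of the independent functions:
  [x]:  2 A = -2
Solving: A = -1.
Check against the point condition:
  u(1, 0) = -1  ⟹  A = -1  ✓
Hence u(x, y) = - x.

Answer: u(x, y) = - x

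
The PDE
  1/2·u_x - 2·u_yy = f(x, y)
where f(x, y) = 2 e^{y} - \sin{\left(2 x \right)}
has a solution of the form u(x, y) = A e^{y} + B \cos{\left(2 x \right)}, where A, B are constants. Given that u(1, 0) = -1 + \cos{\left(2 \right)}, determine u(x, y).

Substitute the ansatz u = A e^{y} + B \cos{\left(2 x \right)} into the left-hand side.
Derivatives of the ansatz:
  u_x = - 2 B \sin{\left(2 x \right)}
  u_yy = A e^{y}
Term by term:
  1/2·u_x = - B \sin{\left(2 x \right)}
  -2·u_yy = - 2 A e^{y}
So the left-hand side equals
  - 2 A e^{y} - B \sin{\left(2 x \right)}
This must equal f(x, y) = 2 e^{y} - \sin{\left(2 x \right)} identically.
Matching coefficients of the independent functions:
  [e^{y}]:  - 2 A = 2
  [\sin{\left(2 x \right)}]:  - B = -1
Solving: A = -1, B = 1.
Check against the point condition:
  u(1, 0) = -1 + \cos{\left(2 \right)}  ⟹  A + B \cos{\left(2 \right)} = -1 + \cos{\left(2 \right)}  ✓
Hence u(x, y) = - e^{y} + \cos{\left(2 x \right)}.

Answer: u(x, y) = - e^{y} + \cos{\left(2 x \right)}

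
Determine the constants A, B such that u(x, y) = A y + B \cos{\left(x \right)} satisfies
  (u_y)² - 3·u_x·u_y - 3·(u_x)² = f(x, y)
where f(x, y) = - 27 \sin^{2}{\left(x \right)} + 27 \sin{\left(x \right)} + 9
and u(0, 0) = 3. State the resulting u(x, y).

Substitute the ansatz u = A y + B \cos{\left(x \right)} into the left-hand side.
Derivatives of the ansatz:
  u_y = A
  u_x = - B \sin{\left(x \right)}
Term by term:
  (u_y)² = A^{2}
  -3·u_x·u_y = 3 A B \sin{\left(x \right)}
  -3·(u_x)² = - 3 B^{2} \sin^{2}{\left(x \right)}
So the left-hand side equals
  A^{2} + 3 A B \sin{\left(x \right)} - 3 B^{2} \sin^{2}{\left(x \right)}
This must equal f(x, y) = - 27 \sin^{2}{\left(x \right)} + 27 \sin{\left(x \right)} + 9 identically.
Matching coefficients of the independent functions:
  [constant term]:  A^{2} = 9
  [\sin{\left(x \right)}]:  3 A B = 27
  [\sin^{2}{\left(x \right)}]:  - 3 B^{2} = -27
These equations allow (A, B) = (-3, -3) or (3, 3).
Impose the point condition(s):
  u(0, 0) = 3  ⟹  B = 3
Only A = 3, B = 3 satisfies everything.
Hence u(x, y) = 3 y + 3 \cos{\left(x \right)}.

Answer: u(x, y) = 3 y + 3 \cos{\left(x \right)}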